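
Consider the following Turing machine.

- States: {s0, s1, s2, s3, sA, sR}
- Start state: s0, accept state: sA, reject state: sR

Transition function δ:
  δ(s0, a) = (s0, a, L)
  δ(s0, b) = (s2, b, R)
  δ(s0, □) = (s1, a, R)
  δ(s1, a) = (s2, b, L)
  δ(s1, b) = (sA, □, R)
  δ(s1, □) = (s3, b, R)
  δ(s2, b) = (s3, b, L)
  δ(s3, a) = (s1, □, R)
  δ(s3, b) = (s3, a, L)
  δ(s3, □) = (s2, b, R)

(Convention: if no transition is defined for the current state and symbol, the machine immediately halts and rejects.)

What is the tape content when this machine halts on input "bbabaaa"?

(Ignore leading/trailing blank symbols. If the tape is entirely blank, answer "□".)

Execution trace:
Initial: [s0]bbabaaa
Step 1: δ(s0, b) = (s2, b, R) → b[s2]babaaa
Step 2: δ(s2, b) = (s3, b, L) → [s3]bbabaaa
Step 3: δ(s3, b) = (s3, a, L) → [s3]□ababaaa
Step 4: δ(s3, □) = (s2, b, R) → b[s2]ababaaa

No transition is defined for δ(s2, a). By convention the machine halts and rejects.

Final tape (ignoring leading/trailing blanks): bababaaa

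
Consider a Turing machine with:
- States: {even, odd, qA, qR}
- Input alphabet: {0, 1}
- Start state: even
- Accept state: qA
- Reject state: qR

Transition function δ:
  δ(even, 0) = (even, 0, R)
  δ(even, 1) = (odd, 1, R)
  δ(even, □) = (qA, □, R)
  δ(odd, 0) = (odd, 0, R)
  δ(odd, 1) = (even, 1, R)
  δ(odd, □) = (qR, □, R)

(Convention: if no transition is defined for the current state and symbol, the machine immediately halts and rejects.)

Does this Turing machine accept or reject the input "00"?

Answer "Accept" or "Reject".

Execution trace:
Initial: [even]00
Step 1: δ(even, 0) = (even, 0, R) → 0[even]0
Step 2: δ(even, 0) = (even, 0, R) → 00[even]□
Step 3: δ(even, □) = (qA, □, R) → 00□[qA]□

The machine reaches the accept state qA and halts.

Answer: Accept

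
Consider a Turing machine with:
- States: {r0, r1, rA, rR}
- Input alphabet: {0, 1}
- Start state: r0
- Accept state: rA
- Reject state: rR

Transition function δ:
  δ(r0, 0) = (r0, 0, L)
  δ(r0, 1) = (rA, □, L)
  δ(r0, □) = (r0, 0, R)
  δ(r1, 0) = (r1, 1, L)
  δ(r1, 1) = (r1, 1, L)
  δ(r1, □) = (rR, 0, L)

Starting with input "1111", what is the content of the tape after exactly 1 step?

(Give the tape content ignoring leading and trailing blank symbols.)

Execution trace:
Initial: [r0]1111
Step 1: δ(r0, 1) = (rA, □, L) → [rA]□□111

The machine reaches the accept state rA and halts.

After 1 step, the tape (ignoring leading/trailing blanks) is: 111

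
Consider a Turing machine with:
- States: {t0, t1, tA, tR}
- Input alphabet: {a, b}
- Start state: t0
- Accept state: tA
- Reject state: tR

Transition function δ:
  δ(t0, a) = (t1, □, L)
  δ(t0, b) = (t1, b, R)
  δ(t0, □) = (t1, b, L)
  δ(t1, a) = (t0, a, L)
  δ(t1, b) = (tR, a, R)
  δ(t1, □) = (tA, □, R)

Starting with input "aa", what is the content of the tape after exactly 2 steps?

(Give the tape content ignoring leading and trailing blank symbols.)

Execution trace:
Initial: [t0]aa
Step 1: δ(t0, a) = (t1, □, L) → [t1]□□a
Step 2: δ(t1, □) = (tA, □, R) → □[tA]□a

The machine reaches the accept state tA and halts.

After 2 steps, the tape (ignoring leading/trailing blanks) is: a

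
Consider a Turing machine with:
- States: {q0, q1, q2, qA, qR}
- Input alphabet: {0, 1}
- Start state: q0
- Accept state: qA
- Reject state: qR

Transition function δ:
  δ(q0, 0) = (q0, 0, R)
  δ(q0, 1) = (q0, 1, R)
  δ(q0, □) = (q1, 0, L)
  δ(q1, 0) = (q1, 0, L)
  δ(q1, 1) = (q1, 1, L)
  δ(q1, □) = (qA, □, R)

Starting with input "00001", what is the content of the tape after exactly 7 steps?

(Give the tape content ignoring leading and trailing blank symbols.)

Execution trace:
Initial: [q0]00001
Step 1: δ(q0, 0) = (q0, 0, R) → 0[q0]0001
Step 2: δ(q0, 0) = (q0, 0, R) → 00[q0]001
Step 3: δ(q0, 0) = (q0, 0, R) → 000[q0]01
Step 4: δ(q0, 0) = (q0, 0, R) → 0000[q0]1
Step 5: δ(q0, 1) = (q0, 1, R) → 00001[q0]□
Step 6: δ(q0, □) = (q1, 0, L) → 0000[q1]10
Step 7: δ(q1, 1) = (q1, 1, L) → 000[q1]010

After 7 steps, the tape (ignoring leading/trailing blanks) is: 000010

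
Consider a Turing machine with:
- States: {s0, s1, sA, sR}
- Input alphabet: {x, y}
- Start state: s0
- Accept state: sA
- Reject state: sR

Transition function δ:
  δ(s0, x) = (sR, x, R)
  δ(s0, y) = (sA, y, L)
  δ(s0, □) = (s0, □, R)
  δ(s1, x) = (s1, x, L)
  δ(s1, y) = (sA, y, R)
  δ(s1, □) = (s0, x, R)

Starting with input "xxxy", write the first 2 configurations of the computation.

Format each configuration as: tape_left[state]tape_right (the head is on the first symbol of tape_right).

Transitions applied:
Step 1: δ(s0, x) = (sR, x, R)

The first 2 configurations are:
[s0]xxxy ⊢ x[sR]xxy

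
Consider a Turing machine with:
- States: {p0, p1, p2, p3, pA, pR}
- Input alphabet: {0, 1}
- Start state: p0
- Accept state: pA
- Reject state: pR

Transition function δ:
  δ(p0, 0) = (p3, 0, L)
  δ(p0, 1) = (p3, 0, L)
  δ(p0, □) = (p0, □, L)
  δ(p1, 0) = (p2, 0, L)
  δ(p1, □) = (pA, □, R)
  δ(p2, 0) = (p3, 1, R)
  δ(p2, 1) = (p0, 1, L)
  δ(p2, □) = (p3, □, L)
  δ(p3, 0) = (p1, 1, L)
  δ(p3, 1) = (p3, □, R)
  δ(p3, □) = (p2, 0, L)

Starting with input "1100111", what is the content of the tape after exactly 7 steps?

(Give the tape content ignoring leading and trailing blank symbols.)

Execution trace:
Initial: [p0]1100111
Step 1: δ(p0, 1) = (p3, 0, L) → [p3]□0100111
Step 2: δ(p3, □) = (p2, 0, L) → [p2]□00100111
Step 3: δ(p2, □) = (p3, □, L) → [p3]□□00100111
Step 4: δ(p3, □) = (p2, 0, L) → [p2]□0□00100111
Step 5: δ(p2, □) = (p3, □, L) → [p3]□□0□00100111
Step 6: δ(p3, □) = (p2, 0, L) → [p2]□0□0□00100111
Step 7: δ(p2, □) = (p3, □, L) → [p3]□□0□0□00100111

After 7 steps, the tape (ignoring leading/trailing blanks) is: 0□0□00100111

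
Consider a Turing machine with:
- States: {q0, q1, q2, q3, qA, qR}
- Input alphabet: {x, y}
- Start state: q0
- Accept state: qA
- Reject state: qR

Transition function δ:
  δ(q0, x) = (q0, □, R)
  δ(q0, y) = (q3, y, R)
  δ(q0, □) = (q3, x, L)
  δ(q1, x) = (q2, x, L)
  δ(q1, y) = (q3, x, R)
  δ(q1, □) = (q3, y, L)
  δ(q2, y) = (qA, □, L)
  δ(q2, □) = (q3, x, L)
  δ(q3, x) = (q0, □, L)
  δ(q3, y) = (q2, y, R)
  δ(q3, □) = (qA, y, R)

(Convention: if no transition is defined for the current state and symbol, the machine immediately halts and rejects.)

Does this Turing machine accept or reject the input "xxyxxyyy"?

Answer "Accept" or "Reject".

Execution trace:
Initial: [q0]xxyxxyyy
Step 1: δ(q0, x) = (q0, □, R) → □[q0]xyxxyyy
Step 2: δ(q0, x) = (q0, □, R) → □□[q0]yxxyyy
Step 3: δ(q0, y) = (q3, y, R) → □□y[q3]xxyyy
Step 4: δ(q3, x) = (q0, □, L) → □□[q0]y□xyyy
Step 5: δ(q0, y) = (q3, y, R) → □□y[q3]□xyyy
Step 6: δ(q3, □) = (qA, y, R) → □□yy[qA]xyyy

The machine reaches the accept state qA and halts.

Answer: Accept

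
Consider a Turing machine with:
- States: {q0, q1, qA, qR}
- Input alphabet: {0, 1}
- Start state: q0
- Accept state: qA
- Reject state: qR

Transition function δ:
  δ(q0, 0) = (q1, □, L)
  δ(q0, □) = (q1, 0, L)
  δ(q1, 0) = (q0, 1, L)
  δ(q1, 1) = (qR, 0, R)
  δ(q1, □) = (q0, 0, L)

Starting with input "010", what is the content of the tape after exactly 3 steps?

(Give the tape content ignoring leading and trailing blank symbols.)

Execution trace:
Initial: [q0]010
Step 1: δ(q0, 0) = (q1, □, L) → [q1]□□10
Step 2: δ(q1, □) = (q0, 0, L) → [q0]□0□10
Step 3: δ(q0, □) = (q1, 0, L) → [q1]□00□10

After 3 steps, the tape (ignoring leading/trailing blanks) is: 00□10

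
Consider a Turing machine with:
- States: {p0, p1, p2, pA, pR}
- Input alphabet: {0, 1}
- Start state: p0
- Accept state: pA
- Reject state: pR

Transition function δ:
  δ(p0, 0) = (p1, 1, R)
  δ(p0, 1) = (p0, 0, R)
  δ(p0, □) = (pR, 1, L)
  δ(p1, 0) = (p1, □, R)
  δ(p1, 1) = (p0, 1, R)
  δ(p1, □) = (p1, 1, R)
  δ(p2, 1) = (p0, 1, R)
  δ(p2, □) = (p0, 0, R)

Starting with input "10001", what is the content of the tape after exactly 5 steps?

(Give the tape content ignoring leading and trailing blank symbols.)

Execution trace:
Initial: [p0]10001
Step 1: δ(p0, 1) = (p0, 0, R) → 0[p0]0001
Step 2: δ(p0, 0) = (p1, 1, R) → 01[p1]001
Step 3: δ(p1, 0) = (p1, □, R) → 01□[p1]01
Step 4: δ(p1, 0) = (p1, □, R) → 01□□[p1]1
Step 5: δ(p1, 1) = (p0, 1, R) → 01□□1[p0]□

After 5 steps, the tape (ignoring leading/trailing blanks) is: 01□□1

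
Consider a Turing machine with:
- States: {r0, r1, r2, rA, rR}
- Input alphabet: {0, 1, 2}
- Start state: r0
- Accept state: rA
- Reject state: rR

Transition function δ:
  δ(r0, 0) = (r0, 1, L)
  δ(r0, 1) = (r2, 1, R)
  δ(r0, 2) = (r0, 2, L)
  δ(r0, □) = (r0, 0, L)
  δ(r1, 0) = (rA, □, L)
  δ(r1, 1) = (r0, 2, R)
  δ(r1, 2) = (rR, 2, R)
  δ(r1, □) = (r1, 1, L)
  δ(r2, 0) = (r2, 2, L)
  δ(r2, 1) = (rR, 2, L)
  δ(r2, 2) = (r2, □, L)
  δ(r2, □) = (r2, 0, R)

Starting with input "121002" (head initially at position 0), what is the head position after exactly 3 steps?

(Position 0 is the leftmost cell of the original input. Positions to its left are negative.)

Execution trace (head position shown):
Step 0: [r0]121002  (head at position 0)
Step 1: move right → 1[r2]21002  (head at position 1)
Step 2: move left → [r2]1□1002  (head at position 0)
Step 3: move left → [rR]□2□1002  (head at position -1)

After 3 steps, the head is at position -1.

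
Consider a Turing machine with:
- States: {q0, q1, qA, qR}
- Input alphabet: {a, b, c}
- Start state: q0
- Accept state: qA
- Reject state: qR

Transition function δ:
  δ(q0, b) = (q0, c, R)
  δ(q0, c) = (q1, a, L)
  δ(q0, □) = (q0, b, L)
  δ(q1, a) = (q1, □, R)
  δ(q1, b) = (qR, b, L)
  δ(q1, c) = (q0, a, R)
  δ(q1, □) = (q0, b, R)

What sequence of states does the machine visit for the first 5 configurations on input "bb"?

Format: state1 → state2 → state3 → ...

Execution trace:
Initial: [q0]bb
Step 1: δ(q0, b) = (q0, c, R) → c[q0]b
Step 2: δ(q0, b) = (q0, c, R) → cc[q0]□
Step 3: δ(q0, □) = (q0, b, L) → c[q0]cb
Step 4: δ(q0, c) = (q1, a, L) → [q1]cab

State sequence: q0 → q0 → q0 → q0 → q1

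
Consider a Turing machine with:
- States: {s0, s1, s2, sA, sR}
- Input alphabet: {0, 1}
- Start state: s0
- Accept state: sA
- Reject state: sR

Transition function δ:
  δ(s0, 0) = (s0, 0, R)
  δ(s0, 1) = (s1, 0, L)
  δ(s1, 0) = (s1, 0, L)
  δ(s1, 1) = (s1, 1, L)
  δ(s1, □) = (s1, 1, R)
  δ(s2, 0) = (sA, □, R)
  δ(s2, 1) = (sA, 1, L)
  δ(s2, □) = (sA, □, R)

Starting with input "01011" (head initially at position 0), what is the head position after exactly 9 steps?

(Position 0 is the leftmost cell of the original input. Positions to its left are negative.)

Execution trace (head position shown):
Step 0: [s0]01011  (head at position 0)
Step 1: move right → 0[s0]1011  (head at position 1)
Step 2: move left → [s1]00011  (head at position 0)
Step 3: move left → [s1]□00011  (head at position -1)
Step 4: move right → 1[s1]00011  (head at position 0)
Step 5: move left → [s1]100011  (head at position -1)
Step 6: move left → [s1]□100011  (head at position -2)
Step 7: move right → 1[s1]100011  (head at position -1)
Step 8: move left → [s1]1100011  (head at position -2)
Step 9: move left → [s1]□1100011  (head at position -3)

After 9 steps, the head is at position -3.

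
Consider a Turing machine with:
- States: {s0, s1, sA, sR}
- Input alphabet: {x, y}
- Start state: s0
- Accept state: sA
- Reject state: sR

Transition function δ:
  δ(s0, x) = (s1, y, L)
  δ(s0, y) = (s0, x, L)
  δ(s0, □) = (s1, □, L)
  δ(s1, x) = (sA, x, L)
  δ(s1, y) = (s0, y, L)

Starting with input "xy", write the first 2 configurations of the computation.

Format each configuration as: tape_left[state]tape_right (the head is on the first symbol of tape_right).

Transitions applied:
Step 1: δ(s0, x) = (s1, y, L)

The first 2 configurations are:
[s0]xy ⊢ [s1]□yy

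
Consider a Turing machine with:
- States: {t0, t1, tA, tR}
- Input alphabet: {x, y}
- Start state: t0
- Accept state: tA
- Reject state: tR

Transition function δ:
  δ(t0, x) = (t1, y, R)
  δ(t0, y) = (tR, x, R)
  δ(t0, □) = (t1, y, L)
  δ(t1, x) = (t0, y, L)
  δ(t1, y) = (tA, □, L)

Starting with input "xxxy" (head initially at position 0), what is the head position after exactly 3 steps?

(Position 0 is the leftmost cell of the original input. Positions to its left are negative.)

Execution trace (head position shown):
Step 0: [t0]xxxy  (head at position 0)
Step 1: move right → y[t1]xxy  (head at position 1)
Step 2: move left → [t0]yyxy  (head at position 0)
Step 3: move right → x[tR]yxy  (head at position 1)

After 3 steps, the head is at position 1.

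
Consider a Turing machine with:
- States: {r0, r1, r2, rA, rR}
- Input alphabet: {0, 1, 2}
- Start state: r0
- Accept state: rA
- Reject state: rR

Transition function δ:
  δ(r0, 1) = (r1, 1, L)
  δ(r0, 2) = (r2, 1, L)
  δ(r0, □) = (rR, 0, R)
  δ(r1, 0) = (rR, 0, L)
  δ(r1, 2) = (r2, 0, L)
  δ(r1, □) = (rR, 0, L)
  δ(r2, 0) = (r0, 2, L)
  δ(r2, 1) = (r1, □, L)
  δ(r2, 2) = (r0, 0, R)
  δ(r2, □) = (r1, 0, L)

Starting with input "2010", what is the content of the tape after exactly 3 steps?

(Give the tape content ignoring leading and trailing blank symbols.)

Execution trace:
Initial: [r0]2010
Step 1: δ(r0, 2) = (r2, 1, L) → [r2]□1010
Step 2: δ(r2, □) = (r1, 0, L) → [r1]□01010
Step 3: δ(r1, □) = (rR, 0, L) → [rR]□001010

The machine reaches the reject state rR and halts.

After 3 steps, the tape (ignoring leading/trailing blanks) is: 001010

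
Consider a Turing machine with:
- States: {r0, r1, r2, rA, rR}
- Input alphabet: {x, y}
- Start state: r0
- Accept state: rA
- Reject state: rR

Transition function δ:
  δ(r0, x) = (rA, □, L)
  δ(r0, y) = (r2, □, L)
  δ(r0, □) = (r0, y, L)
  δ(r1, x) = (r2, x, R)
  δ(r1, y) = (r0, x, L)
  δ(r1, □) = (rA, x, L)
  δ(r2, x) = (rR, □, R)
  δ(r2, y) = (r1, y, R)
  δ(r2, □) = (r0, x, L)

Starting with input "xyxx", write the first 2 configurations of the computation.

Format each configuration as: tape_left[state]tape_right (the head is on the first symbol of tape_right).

Transitions applied:
Step 1: δ(r0, x) = (rA, □, L)

The first 2 configurations are:
[r0]xyxx ⊢ [rA]□□yxx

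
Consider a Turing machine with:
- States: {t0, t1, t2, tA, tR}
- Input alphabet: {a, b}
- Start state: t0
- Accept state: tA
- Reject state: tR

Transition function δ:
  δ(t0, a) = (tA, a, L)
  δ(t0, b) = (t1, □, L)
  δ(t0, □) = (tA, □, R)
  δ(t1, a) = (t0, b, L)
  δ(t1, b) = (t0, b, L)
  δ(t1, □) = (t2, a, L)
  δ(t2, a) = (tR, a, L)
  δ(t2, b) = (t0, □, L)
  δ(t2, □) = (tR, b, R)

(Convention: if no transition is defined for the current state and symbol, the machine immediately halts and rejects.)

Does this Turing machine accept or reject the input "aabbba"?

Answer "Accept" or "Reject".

Execution trace:
Initial: [t0]aabbba
Step 1: δ(t0, a) = (tA, a, L) → [tA]□aabbba

The machine reaches the accept state tA and halts.

Answer: Accept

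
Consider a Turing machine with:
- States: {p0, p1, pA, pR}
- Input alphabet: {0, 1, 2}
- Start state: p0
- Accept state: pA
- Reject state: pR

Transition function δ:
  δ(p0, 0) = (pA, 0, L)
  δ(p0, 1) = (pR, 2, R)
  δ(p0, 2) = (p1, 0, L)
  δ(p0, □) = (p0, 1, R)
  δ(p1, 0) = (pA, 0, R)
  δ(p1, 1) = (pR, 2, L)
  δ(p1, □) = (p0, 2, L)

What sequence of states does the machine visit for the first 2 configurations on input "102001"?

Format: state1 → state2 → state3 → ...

Execution trace:
Initial: [p0]102001
Step 1: δ(p0, 1) = (pR, 2, R) → 2[pR]02001

The machine reaches the reject state pR and halts.

State sequence: p0 → pR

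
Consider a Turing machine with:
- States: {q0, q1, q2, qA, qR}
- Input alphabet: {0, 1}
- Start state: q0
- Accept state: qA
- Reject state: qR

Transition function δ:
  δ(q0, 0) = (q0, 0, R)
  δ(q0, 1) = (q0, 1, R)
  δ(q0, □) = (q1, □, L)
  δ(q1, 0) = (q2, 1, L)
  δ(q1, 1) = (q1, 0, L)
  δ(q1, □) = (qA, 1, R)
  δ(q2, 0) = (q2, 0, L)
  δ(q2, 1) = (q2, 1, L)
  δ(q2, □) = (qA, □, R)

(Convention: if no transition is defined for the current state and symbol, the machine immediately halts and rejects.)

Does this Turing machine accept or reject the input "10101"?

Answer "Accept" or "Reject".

Execution trace:
Initial: [q0]10101
Step 1: δ(q0, 1) = (q0, 1, R) → 1[q0]0101
Step 2: δ(q0, 0) = (q0, 0, R) → 10[q0]101
Step 3: δ(q0, 1) = (q0, 1, R) → 101[q0]01
Step 4: δ(q0, 0) = (q0, 0, R) → 1010[q0]1
Step 5: δ(q0, 1) = (q0, 1, R) → 10101[q0]□
Step 6: δ(q0, □) = (q1, □, L) → 1010[q1]1□
Step 7: δ(q1, 1) = (q1, 0, L) → 101[q1]00□
Step 8: δ(q1, 0) = (q2, 1, L) → 10[q2]110□
Step 9: δ(q2, 1) = (q2, 1, L) → 1[q2]0110□
Step 10: δ(q2, 0) = (q2, 0, L) → [q2]10110□
Step 11: δ(q2, 1) = (q2, 1, L) → [q2]□10110□
Step 12: δ(q2, □) = (qA, □, R) → □[qA]10110□

The machine reaches the accept state qA and halts.

Answer: Accept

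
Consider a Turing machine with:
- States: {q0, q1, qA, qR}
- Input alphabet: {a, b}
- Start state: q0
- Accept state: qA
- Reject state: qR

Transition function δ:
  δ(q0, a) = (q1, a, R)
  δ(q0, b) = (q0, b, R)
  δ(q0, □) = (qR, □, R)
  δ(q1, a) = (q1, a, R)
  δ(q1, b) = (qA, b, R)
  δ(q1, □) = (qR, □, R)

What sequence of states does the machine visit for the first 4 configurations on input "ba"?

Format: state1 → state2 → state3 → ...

Execution trace:
Initial: [q0]ba
Step 1: δ(q0, b) = (q0, b, R) → b[q0]a
Step 2: δ(q0, a) = (q1, a, R) → ba[q1]□
Step 3: δ(q1, □) = (qR, □, R) → ba□[qR]□

The machine reaches the reject state qR and halts.

State sequence: q0 → q0 → q1 → qR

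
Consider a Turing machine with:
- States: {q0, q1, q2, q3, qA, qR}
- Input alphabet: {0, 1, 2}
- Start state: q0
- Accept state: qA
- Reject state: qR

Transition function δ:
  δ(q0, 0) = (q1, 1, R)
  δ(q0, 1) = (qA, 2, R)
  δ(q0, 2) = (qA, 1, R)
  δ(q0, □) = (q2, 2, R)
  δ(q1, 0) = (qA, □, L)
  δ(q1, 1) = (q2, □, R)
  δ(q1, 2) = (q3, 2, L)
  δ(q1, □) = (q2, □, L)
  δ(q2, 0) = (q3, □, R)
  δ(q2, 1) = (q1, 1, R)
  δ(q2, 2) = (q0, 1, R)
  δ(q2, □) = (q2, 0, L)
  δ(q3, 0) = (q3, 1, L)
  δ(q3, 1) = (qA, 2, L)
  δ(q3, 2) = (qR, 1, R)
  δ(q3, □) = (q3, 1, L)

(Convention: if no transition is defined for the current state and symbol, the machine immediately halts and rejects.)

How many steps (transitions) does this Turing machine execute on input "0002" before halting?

Execution trace:
Initial: [q0]0002
Step 1: δ(q0, 0) = (q1, 1, R) → 1[q1]002
Step 2: δ(q1, 0) = (qA, □, L) → [qA]1□02

The machine reaches the accept state qA and halts.

The machine executed 2 steps before halting.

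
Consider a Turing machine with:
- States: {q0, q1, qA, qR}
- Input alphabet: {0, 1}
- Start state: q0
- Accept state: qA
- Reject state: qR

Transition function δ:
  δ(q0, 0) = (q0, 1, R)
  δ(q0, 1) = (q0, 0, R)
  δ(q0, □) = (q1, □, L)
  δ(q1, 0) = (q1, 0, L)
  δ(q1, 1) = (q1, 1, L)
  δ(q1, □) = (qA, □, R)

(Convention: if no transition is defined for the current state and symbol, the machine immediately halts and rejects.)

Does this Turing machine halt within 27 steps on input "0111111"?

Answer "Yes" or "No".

Execution trace:
Initial: [q0]0111111
Step 1: δ(q0, 0) = (q0, 1, R) → 1[q0]111111
Step 2: δ(q0, 1) = (q0, 0, R) → 10[q0]11111
Step 3: δ(q0, 1) = (q0, 0, R) → 100[q0]1111
Step 4: δ(q0, 1) = (q0, 0, R) → 1000[q0]111
Step 5: δ(q0, 1) = (q0, 0, R) → 10000[q0]11
Step 6: δ(q0, 1) = (q0, 0, R) → 100000[q0]1
Step 7: δ(q0, 1) = (q0, 0, R) → 1000000[q0]□
Step 8: δ(q0, □) = (q1, □, L) → 100000[q1]0□
Step 9: δ(q1, 0) = (q1, 0, L) → 10000[q1]00□
Step 10: δ(q1, 0) = (q1, 0, L) → 1000[q1]000□
Step 11: δ(q1, 0) = (q1, 0, L) → 100[q1]0000□
Step 12: δ(q1, 0) = (q1, 0, L) → 10[q1]00000□
Step 13: δ(q1, 0) = (q1, 0, L) → 1[q1]000000□
Step 14: δ(q1, 0) = (q1, 0, L) → [q1]1000000□
Step 15: δ(q1, 1) = (q1, 1, L) → [q1]□1000000□
Step 16: δ(q1, □) = (qA, □, R) → □[qA]1000000□

The machine reaches the accept state qA and halts.
The machine halted after 16 steps (within the 27-step bound).

Answer: Yes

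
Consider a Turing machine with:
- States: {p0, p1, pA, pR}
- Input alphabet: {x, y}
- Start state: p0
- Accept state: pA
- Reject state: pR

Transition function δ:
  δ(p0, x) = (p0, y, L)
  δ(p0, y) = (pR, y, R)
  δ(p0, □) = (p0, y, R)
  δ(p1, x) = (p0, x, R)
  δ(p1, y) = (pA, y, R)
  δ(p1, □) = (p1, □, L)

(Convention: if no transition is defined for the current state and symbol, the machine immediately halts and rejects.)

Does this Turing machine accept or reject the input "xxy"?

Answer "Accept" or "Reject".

Execution trace:
Initial: [p0]xxy
Step 1: δ(p0, x) = (p0, y, L) → [p0]□yxy
Step 2: δ(p0, □) = (p0, y, R) → y[p0]yxy
Step 3: δ(p0, y) = (pR, y, R) → yy[pR]xy

The machine reaches the reject state pR and halts.

Answer: Reject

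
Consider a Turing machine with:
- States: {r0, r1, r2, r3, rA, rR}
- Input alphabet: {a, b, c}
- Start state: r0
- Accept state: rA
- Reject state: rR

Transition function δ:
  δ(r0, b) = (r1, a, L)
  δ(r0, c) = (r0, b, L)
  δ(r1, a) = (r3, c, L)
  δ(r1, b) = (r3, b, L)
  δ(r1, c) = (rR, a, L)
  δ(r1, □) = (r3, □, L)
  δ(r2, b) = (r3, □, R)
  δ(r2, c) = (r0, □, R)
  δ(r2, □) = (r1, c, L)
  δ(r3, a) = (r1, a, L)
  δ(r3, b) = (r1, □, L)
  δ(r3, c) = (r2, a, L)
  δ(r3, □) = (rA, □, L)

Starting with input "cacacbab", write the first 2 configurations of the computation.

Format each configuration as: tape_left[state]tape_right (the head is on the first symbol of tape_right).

Transitions applied:
Step 1: δ(r0, c) = (r0, b, L)

The first 2 configurations are:
[r0]cacacbab ⊢ [r0]□bacacbab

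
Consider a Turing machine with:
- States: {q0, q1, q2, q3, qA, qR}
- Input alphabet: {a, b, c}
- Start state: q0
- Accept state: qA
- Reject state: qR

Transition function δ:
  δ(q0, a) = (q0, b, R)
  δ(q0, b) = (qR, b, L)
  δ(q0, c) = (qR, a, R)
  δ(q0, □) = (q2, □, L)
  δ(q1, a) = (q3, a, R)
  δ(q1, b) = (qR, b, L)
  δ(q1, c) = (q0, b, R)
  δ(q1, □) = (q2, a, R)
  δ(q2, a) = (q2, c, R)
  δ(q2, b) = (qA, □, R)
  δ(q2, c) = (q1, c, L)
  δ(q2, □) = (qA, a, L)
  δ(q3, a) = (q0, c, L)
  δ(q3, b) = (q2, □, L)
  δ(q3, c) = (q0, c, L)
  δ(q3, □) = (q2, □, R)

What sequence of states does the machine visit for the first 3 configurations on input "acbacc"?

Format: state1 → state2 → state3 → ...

Execution trace:
Initial: [q0]acbacc
Step 1: δ(q0, a) = (q0, b, R) → b[q0]cbacc
Step 2: δ(q0, c) = (qR, a, R) → ba[qR]bacc

The machine reaches the reject state qR and halts.

State sequence: q0 → q0 → qR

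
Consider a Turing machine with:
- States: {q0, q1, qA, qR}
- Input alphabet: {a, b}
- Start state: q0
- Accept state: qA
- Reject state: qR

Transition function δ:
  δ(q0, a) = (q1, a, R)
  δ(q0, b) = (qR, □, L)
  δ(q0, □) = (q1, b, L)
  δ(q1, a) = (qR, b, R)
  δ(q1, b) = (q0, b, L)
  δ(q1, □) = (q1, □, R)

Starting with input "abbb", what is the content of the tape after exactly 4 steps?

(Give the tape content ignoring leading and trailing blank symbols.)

Execution trace:
Initial: [q0]abbb
Step 1: δ(q0, a) = (q1, a, R) → a[q1]bbb
Step 2: δ(q1, b) = (q0, b, L) → [q0]abbb
Step 3: δ(q0, a) = (q1, a, R) → a[q1]bbb
Step 4: δ(q1, b) = (q0, b, L) → [q0]abbb

After 4 steps, the tape (ignoring leading/trailing blanks) is: abbb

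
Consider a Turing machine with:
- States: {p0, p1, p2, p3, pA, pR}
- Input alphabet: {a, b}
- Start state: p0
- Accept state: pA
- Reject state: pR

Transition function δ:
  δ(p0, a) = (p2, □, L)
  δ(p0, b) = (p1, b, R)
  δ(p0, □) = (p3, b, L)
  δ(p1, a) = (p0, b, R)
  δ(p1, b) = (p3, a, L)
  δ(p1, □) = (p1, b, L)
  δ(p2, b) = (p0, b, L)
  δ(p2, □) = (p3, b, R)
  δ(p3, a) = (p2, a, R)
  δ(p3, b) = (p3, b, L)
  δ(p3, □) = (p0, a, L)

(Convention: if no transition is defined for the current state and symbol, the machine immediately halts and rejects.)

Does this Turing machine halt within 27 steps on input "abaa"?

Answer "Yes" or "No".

Execution trace:
Initial: [p0]abaa
Step 1: δ(p0, a) = (p2, □, L) → [p2]□□baa
Step 2: δ(p2, □) = (p3, b, R) → b[p3]□baa
Step 3: δ(p3, □) = (p0, a, L) → [p0]babaa
Step 4: δ(p0, b) = (p1, b, R) → b[p1]abaa
Step 5: δ(p1, a) = (p0, b, R) → bb[p0]baa
Step 6: δ(p0, b) = (p1, b, R) → bbb[p1]aa
Step 7: δ(p1, a) = (p0, b, R) → bbbb[p0]a
Step 8: δ(p0, a) = (p2, □, L) → bbb[p2]b□
Step 9: δ(p2, b) = (p0, b, L) → bb[p0]bb□
Step 10: δ(p0, b) = (p1, b, R) → bbb[p1]b□
Step 11: δ(p1, b) = (p3, a, L) → bb[p3]ba□
Step 12: δ(p3, b) = (p3, b, L) → b[p3]bba□
Step 13: δ(p3, b) = (p3, b, L) → [p3]bbba□
Step 14: δ(p3, b) = (p3, b, L) → [p3]□bbba□
Step 15: δ(p3, □) = (p0, a, L) → [p0]□abbba□
Step 16: δ(p0, □) = (p3, b, L) → [p3]□babbba□
Step 17: δ(p3, □) = (p0, a, L) → [p0]□ababbba□
Step 18: δ(p0, □) = (p3, b, L) → [p3]□bababbba□
Step 19: δ(p3, □) = (p0, a, L) → [p0]□abababbba□
Step 20: δ(p0, □) = (p3, b, L) → [p3]□babababbba□
Step 21: δ(p3, □) = (p0, a, L) → [p0]□ababababbba□
Step 22: δ(p0, □) = (p3, b, L) → [p3]□bababababbba□
Step 23: δ(p3, □) = (p0, a, L) → [p0]□abababababbba□
Step 24: δ(p0, □) = (p3, b, L) → [p3]□babababababbba□
Step 25: δ(p3, □) = (p0, a, L) → [p0]□ababababababbba□
Step 26: δ(p0, □) = (p3, b, L) → [p3]□bababababababbba□
Step 27: δ(p3, □) = (p0, a, L) → [p0]□abababababababbba□

The machine has not reached a halting state after 27 steps.
The machine did not halt within the 27-step bound.

Answer: No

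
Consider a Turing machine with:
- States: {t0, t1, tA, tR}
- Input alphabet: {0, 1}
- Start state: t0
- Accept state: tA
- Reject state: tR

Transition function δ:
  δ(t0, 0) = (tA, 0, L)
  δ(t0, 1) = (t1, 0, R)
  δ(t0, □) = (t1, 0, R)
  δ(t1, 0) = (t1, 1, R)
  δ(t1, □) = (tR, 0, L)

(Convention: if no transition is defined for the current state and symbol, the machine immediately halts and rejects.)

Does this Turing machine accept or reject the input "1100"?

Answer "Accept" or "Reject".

Execution trace:
Initial: [t0]1100
Step 1: δ(t0, 1) = (t1, 0, R) → 0[t1]100

No transition is defined for δ(t1, 1). By convention the machine halts and rejects.

Answer: Reject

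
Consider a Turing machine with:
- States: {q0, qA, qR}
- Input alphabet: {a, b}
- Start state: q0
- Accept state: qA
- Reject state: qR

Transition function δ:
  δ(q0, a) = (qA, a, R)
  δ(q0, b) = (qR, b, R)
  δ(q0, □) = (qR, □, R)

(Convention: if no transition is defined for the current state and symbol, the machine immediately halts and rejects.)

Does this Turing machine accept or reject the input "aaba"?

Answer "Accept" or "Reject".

Execution trace:
Initial: [q0]aaba
Step 1: δ(q0, a) = (qA, a, R) → a[qA]aba

The machine reaches the accept state qA and halts.

Answer: Accept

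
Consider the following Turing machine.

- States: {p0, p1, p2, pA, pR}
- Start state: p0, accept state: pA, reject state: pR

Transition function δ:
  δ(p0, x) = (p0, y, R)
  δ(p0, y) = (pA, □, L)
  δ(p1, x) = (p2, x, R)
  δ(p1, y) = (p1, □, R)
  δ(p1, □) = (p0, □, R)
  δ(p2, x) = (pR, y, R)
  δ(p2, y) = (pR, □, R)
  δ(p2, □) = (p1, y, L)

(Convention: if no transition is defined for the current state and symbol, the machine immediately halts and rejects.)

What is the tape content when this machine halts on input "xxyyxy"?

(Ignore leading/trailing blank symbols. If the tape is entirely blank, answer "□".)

Execution trace:
Initial: [p0]xxyyxy
Step 1: δ(p0, x) = (p0, y, R) → y[p0]xyyxy
Step 2: δ(p0, x) = (p0, y, R) → yy[p0]yyxy
Step 3: δ(p0, y) = (pA, □, L) → y[pA]y□yxy

The machine reaches the accept state pA and halts.

Final tape (ignoring leading/trailing blanks): yy□yxy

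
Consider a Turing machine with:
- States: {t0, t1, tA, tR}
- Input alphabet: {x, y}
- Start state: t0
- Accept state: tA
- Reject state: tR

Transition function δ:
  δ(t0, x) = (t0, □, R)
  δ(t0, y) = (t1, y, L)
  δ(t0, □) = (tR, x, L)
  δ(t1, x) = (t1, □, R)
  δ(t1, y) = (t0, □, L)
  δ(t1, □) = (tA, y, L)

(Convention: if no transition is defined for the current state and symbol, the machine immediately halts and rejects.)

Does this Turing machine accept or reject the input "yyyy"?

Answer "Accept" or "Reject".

Execution trace:
Initial: [t0]yyyy
Step 1: δ(t0, y) = (t1, y, L) → [t1]□yyyy
Step 2: δ(t1, □) = (tA, y, L) → [tA]□yyyyy

The machine reaches the accept state tA and halts.

Answer: Accept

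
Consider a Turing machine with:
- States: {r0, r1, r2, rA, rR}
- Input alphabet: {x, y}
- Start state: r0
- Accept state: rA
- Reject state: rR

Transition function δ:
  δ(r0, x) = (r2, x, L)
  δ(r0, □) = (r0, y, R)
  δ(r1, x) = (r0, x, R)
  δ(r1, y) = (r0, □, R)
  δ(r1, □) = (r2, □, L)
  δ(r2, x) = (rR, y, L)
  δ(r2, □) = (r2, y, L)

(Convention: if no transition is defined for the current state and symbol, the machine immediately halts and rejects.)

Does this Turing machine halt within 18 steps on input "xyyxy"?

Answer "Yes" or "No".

Execution trace:
Initial: [r0]xyyxy
Step 1: δ(r0, x) = (r2, x, L) → [r2]□xyyxy
Step 2: δ(r2, □) = (r2, y, L) → [r2]□yxyyxy
Step 3: δ(r2, □) = (r2, y, L) → [r2]□yyxyyxy
Step 4: δ(r2, □) = (r2, y, L) → [r2]□yyyxyyxy
Step 5: δ(r2, □) = (r2, y, L) → [r2]□yyyyxyyxy
Step 6: δ(r2, □) = (r2, y, L) → [r2]□yyyyyxyyxy
Step 7: δ(r2, □) = (r2, y, L) → [r2]□yyyyyyxyyxy
Step 8: δ(r2, □) = (r2, y, L) → [r2]□yyyyyyyxyyxy
Step 9: δ(r2, □) = (r2, y, L) → [r2]□yyyyyyyyxyyxy
Step 10: δ(r2, □) = (r2, y, L) → [r2]□yyyyyyyyyxyyxy
Step 11: δ(r2, □) = (r2, y, L) → [r2]□yyyyyyyyyyxyyxy
Step 12: δ(r2, □) = (r2, y, L) → [r2]□yyyyyyyyyyyxyyxy
Step 13: δ(r2, □) = (r2, y, L) → [r2]□yyyyyyyyyyyyxyyxy
Step 14: δ(r2, □) = (r2, y, L) → [r2]□yyyyyyyyyyyyyxyyxy
Step 15: δ(r2, □) = (r2, y, L) → [r2]□yyyyyyyyyyyyyyxyyxy
Step 16: δ(r2, □) = (r2, y, L) → [r2]□yyyyyyyyyyyyyyyxyyxy
Step 17: δ(r2, □) = (r2, y, L) → [r2]□yyyyyyyyyyyyyyyyxyyxy
Step 18: δ(r2, □) = (r2, y, L) → [r2]□yyyyyyyyyyyyyyyyyxyyxy

The machine has not reached a halting state after 18 steps.
The machine did not halt within the 18-step bound.

Answer: No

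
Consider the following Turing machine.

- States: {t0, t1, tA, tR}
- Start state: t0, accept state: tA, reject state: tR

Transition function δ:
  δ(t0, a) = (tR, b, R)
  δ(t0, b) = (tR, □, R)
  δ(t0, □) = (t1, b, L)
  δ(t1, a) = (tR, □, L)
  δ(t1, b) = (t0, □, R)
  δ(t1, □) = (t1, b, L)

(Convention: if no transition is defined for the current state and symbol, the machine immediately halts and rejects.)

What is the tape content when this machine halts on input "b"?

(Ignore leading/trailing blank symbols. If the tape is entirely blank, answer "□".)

Execution trace:
Initial: [t0]b
Step 1: δ(t0, b) = (tR, □, R) → □[tR]□

The machine reaches the reject state tR and halts.

Final tape (ignoring leading/trailing blanks): □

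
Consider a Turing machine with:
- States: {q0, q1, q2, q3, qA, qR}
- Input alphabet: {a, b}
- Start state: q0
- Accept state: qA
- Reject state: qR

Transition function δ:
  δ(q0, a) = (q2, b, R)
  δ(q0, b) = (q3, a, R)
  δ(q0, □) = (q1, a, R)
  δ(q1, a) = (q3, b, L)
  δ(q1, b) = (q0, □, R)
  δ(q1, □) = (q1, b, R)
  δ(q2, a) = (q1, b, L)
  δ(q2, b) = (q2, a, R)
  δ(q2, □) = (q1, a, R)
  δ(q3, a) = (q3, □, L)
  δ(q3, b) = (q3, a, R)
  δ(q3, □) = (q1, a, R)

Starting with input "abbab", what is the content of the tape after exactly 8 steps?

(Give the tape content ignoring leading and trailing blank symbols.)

Execution trace:
Initial: [q0]abbab
Step 1: δ(q0, a) = (q2, b, R) → b[q2]bbab
Step 2: δ(q2, b) = (q2, a, R) → ba[q2]bab
Step 3: δ(q2, b) = (q2, a, R) → baa[q2]ab
Step 4: δ(q2, a) = (q1, b, L) → ba[q1]abb
Step 5: δ(q1, a) = (q3, b, L) → b[q3]abbb
Step 6: δ(q3, a) = (q3, □, L) → [q3]b□bbb
Step 7: δ(q3, b) = (q3, a, R) → a[q3]□bbb
Step 8: δ(q3, □) = (q1, a, R) → aa[q1]bbb

After 8 steps, the tape (ignoring leading/trailing blanks) is: aabbb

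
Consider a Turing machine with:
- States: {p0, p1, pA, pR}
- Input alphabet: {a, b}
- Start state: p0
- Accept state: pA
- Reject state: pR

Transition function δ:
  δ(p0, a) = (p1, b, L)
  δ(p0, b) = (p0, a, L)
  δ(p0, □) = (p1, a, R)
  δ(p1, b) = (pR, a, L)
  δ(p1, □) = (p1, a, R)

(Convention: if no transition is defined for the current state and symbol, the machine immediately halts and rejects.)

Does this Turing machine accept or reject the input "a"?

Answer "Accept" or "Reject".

Execution trace:
Initial: [p0]a
Step 1: δ(p0, a) = (p1, b, L) → [p1]□b
Step 2: δ(p1, □) = (p1, a, R) → a[p1]b
Step 3: δ(p1, b) = (pR, a, L) → [pR]aa

The machine reaches the reject state pR and halts.

Answer: Reject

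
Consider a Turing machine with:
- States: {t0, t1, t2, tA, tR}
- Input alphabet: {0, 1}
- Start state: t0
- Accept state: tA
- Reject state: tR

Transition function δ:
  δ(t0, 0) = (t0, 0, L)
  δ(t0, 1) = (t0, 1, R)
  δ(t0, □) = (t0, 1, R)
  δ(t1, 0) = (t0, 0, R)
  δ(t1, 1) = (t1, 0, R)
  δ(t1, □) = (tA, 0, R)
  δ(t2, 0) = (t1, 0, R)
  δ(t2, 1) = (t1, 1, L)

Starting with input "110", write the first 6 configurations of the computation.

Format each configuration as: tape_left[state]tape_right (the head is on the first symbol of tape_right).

Transitions applied:
Step 1: δ(t0, 1) = (t0, 1, R)
Step 2: δ(t0, 1) = (t0, 1, R)
Step 3: δ(t0, 0) = (t0, 0, L)
Step 4: δ(t0, 1) = (t0, 1, R)
Step 5: δ(t0, 0) = (t0, 0, L)

The first 6 configurations are:
[t0]110 ⊢ 1[t0]10 ⊢ 11[t0]0 ⊢ 1[t0]10 ⊢ 11[t0]0 ⊢ 1[t0]10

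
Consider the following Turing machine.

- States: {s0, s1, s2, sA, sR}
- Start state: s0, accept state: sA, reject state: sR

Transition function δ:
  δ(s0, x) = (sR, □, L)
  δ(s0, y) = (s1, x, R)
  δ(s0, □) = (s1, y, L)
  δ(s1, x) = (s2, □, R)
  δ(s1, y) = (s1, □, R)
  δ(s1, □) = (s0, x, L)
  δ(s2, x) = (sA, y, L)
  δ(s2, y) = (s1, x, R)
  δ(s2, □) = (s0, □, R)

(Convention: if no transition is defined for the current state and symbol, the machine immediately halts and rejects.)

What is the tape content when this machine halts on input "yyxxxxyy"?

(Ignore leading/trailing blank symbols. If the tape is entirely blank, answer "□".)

Execution trace:
Initial: [s0]yyxxxxyy
Step 1: δ(s0, y) = (s1, x, R) → x[s1]yxxxxyy
Step 2: δ(s1, y) = (s1, □, R) → x□[s1]xxxxyy
Step 3: δ(s1, x) = (s2, □, R) → x□□[s2]xxxyy
Step 4: δ(s2, x) = (sA, y, L) → x□[sA]□yxxyy

The machine reaches the accept state sA and halts.

Final tape (ignoring leading/trailing blanks): x□□yxxyy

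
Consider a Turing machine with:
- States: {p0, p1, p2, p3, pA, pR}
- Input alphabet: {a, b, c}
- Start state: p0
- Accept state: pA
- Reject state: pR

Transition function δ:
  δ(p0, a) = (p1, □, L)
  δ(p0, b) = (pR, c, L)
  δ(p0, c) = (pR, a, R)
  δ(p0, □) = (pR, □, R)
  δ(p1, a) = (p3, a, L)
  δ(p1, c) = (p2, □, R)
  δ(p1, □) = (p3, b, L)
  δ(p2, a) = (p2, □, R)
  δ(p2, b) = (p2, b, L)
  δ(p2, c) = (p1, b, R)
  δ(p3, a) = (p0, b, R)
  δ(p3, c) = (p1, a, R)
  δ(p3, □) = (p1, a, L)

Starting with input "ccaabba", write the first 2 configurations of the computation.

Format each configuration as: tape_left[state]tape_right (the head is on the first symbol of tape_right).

Transitions applied:
Step 1: δ(p0, c) = (pR, a, R)

The first 2 configurations are:
[p0]ccaabba ⊢ a[pR]caabba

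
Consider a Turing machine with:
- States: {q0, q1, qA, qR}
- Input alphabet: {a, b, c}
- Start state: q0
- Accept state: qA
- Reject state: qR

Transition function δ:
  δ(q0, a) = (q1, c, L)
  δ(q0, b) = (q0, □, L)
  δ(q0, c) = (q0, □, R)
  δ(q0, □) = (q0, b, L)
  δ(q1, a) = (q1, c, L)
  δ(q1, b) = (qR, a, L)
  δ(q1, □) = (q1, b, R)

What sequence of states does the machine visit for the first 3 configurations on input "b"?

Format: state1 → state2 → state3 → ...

Execution trace:
Initial: [q0]b
Step 1: δ(q0, b) = (q0, □, L) → [q0]□□
Step 2: δ(q0, □) = (q0, b, L) → [q0]□b□

State sequence: q0 → q0 → q0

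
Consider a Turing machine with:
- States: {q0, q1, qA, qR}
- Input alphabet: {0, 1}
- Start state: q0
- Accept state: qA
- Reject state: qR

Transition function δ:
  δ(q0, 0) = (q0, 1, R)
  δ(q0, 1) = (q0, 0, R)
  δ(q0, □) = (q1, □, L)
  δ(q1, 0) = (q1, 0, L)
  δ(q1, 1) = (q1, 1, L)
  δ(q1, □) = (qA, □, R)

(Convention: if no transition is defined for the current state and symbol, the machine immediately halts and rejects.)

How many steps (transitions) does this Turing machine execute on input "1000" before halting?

Execution trace:
Initial: [q0]1000
Step 1: δ(q0, 1) = (q0, 0, R) → 0[q0]000
Step 2: δ(q0, 0) = (q0, 1, R) → 01[q0]00
Step 3: δ(q0, 0) = (q0, 1, R) → 011[q0]0
Step 4: δ(q0, 0) = (q0, 1, R) → 0111[q0]□
Step 5: δ(q0, □) = (q1, □, L) → 011[q1]1□
Step 6: δ(q1, 1) = (q1, 1, L) → 01[q1]11□
Step 7: δ(q1, 1) = (q1, 1, L) → 0[q1]111□
Step 8: δ(q1, 1) = (q1, 1, L) → [q1]0111□
Step 9: δ(q1, 0) = (q1, 0, L) → [q1]□0111□
Step 10: δ(q1, □) = (qA, □, R) → □[qA]0111□

The machine reaches the accept state qA and halts.

The machine executed 10 steps before halting.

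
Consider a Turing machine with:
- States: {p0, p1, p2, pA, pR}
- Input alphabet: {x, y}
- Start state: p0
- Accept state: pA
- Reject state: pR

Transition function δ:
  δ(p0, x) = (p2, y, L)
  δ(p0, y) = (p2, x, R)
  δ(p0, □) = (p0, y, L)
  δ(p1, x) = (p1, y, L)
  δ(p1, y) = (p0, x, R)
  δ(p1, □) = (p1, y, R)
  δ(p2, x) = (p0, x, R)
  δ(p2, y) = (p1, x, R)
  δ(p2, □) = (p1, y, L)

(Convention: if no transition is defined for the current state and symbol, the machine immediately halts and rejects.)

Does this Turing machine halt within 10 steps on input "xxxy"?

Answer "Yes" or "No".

Execution trace:
Initial: [p0]xxxy
Step 1: δ(p0, x) = (p2, y, L) → [p2]□yxxy
Step 2: δ(p2, □) = (p1, y, L) → [p1]□yyxxy
Step 3: δ(p1, □) = (p1, y, R) → y[p1]yyxxy
Step 4: δ(p1, y) = (p0, x, R) → yx[p0]yxxy
Step 5: δ(p0, y) = (p2, x, R) → yxx[p2]xxy
Step 6: δ(p2, x) = (p0, x, R) → yxxx[p0]xy
Step 7: δ(p0, x) = (p2, y, L) → yxx[p2]xyy
Step 8: δ(p2, x) = (p0, x, R) → yxxx[p0]yy
Step 9: δ(p0, y) = (p2, x, R) → yxxxx[p2]y
Step 10: δ(p2, y) = (p1, x, R) → yxxxxx[p1]□

The machine has not reached a halting state after 10 steps.
The machine did not halt within the 10-step bound.

Answer: No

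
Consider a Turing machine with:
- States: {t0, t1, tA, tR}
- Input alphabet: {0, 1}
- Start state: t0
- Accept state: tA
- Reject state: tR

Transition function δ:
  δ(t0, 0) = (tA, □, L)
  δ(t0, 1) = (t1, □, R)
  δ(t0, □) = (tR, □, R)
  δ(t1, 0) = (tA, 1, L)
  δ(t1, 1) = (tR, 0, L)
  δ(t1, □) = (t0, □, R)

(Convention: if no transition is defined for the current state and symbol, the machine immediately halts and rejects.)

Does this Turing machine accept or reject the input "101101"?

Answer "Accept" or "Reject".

Execution trace:
Initial: [t0]101101
Step 1: δ(t0, 1) = (t1, □, R) → □[t1]01101
Step 2: δ(t1, 0) = (tA, 1, L) → [tA]□11101

The machine reaches the accept state tA and halts.

Answer: Accept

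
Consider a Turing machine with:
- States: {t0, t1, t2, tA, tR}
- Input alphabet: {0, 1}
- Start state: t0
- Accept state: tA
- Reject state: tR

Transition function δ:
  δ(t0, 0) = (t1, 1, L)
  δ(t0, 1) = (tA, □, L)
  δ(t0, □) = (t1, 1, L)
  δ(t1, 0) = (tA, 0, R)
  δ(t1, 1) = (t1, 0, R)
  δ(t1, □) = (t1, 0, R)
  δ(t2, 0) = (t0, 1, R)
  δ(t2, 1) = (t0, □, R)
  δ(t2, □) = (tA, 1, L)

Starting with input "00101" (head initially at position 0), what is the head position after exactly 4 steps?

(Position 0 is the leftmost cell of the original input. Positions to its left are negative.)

Execution trace (head position shown):
Step 0: [t0]00101  (head at position 0)
Step 1: move left → [t1]□10101  (head at position -1)
Step 2: move right → 0[t1]10101  (head at position 0)
Step 3: move right → 00[t1]0101  (head at position 1)
Step 4: move right → 000[tA]101  (head at position 2)

After 4 steps, the head is at position 2.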